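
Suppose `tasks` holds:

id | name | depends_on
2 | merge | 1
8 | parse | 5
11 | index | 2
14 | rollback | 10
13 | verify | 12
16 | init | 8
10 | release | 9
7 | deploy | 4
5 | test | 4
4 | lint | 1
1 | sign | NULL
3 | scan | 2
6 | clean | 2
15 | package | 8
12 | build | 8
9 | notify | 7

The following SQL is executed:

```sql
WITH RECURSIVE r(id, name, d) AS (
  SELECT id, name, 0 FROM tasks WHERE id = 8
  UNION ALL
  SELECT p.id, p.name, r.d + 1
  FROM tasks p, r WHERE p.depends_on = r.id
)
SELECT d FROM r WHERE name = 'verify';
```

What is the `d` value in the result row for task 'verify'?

Base: id=8 (parse) at d 0.
Iteration 1: rows with depends_on in {8} -> build (id 12, d 1), package (id 15, d 1), init (id 16, d 1).
Iteration 2: rows with depends_on in {12,15,16} -> verify (id 13, d 2).
Iteration 3: no rows with depends_on in {13}; recursion stops.

2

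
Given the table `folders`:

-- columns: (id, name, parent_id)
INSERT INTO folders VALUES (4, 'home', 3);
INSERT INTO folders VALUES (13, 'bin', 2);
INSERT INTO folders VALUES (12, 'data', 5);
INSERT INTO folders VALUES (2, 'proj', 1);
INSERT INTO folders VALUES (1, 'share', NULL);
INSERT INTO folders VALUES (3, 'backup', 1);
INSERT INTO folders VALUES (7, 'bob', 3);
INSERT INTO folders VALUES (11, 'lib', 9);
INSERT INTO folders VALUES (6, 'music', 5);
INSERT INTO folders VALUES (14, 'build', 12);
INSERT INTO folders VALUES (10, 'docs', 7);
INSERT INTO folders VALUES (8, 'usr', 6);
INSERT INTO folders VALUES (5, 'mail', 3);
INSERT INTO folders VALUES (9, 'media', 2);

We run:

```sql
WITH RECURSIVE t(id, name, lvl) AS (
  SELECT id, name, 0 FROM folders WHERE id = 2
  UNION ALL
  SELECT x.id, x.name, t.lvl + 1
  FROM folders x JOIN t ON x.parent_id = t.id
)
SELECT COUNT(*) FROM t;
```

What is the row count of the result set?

Base: id=2 (proj) at lvl 0.
Iteration 1: rows with parent_id in {2} -> media (id 9, lvl 1), bin (id 13, lvl 1).
Iteration 2: rows with parent_id in {9,13} -> lib (id 11, lvl 2).
Iteration 3: no rows with parent_id in {11}; recursion stops.
Total rows emitted: 4.

4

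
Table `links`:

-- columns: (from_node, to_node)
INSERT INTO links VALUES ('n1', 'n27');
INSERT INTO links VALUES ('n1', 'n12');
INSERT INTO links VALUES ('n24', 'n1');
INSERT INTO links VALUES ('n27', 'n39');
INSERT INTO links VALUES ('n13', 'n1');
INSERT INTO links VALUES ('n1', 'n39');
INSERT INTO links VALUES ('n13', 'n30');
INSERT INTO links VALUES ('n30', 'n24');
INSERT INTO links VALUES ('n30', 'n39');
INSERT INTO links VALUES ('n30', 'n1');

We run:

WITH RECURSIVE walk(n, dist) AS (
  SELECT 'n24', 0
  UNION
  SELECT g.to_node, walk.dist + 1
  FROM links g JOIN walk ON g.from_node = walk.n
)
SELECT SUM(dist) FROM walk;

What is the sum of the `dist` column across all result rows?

Base: (n24, dist=0).
Iteration 1: edges from {n24} -> (n1, dist=1).
Iteration 2: edges from {n1} -> (n12, dist=2), (n27, dist=2), (n39, dist=2).
Iteration 3: edges from {n12,n27,n39} -> (n39, dist=3).
Iteration 4: no outgoing edges from {n39}; recursion stops.
SUM(dist) = 0 + 1 + 2 + 2 + 2 + 3 = 10.

10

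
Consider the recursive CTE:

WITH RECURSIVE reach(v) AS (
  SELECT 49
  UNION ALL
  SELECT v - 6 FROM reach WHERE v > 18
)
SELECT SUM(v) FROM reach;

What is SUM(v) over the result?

Base: v=49.
Iteration 1: 49 > 18 holds -> v = 49 - 6 = 43.
Iteration 2: 43 > 18 holds -> v = 43 - 6 = 37.
Iteration 3: 37 > 18 holds -> v = 37 - 6 = 31.
Iteration 4: 31 > 18 holds -> v = 31 - 6 = 25.
Iteration 5: 25 > 18 holds -> v = 25 - 6 = 19.
Iteration 6: 19 > 18 holds -> v = 19 - 6 = 13.
Iteration 7: 13 > 18 fails; recursion stops.
SUM(v) = 49 + 43 + 37 + 31 + 25 + 19 + 13 = 217.

217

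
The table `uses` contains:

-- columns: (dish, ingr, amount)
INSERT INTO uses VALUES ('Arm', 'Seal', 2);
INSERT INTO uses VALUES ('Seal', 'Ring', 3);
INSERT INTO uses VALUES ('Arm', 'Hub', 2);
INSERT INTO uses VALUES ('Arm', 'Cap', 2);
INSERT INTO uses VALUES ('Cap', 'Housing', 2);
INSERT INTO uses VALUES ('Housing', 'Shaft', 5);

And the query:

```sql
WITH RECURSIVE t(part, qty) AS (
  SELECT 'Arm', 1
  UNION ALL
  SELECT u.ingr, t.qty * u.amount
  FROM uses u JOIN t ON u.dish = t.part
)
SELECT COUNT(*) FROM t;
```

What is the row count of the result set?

7

Base: (Arm, qty=1).
Iteration 1: components of {Arm} -> Cap = 1*2 = 2, Hub = 1*2 = 2, Seal = 1*2 = 2.
Iteration 2: components of {Cap,Hub,Seal} -> Housing = 2*2 = 4, Ring = 2*3 = 6.
Iteration 3: components of {Housing,Ring} -> Shaft = 4*5 = 20.
Iteration 4: no further components; recursion stops.
Total rows emitted: 7.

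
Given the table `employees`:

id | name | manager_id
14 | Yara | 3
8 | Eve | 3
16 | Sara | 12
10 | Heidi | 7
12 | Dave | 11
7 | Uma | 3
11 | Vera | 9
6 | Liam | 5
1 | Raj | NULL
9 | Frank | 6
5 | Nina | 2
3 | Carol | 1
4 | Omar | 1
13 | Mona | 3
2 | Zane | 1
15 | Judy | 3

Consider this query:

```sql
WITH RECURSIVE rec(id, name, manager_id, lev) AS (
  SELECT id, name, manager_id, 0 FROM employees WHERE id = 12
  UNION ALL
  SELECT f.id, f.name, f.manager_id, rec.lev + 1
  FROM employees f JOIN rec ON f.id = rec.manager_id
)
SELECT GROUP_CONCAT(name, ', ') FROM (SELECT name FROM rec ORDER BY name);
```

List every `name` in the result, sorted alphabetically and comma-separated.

Base: id=12 (Dave), manager_id=11, lev 0.
Iteration 1: join on id=11 -> Vera (id 11, manager_id=9, lev 1).
Iteration 2: join on id=9 -> Frank (id 9, manager_id=6, lev 2).
Iteration 3: join on id=6 -> Liam (id 6, manager_id=5, lev 3).
Iteration 4: join on id=5 -> Nina (id 5, manager_id=2, lev 4).
Iteration 5: join on id=2 -> Zane (id 2, manager_id=1, lev 5).
Iteration 6: join on id=1 -> Raj (id 1, manager_id=NULL, lev 6).
Iteration 7: manager_id is NULL; no match; recursion stops.

Dave, Frank, Liam, Nina, Raj, Vera, Zane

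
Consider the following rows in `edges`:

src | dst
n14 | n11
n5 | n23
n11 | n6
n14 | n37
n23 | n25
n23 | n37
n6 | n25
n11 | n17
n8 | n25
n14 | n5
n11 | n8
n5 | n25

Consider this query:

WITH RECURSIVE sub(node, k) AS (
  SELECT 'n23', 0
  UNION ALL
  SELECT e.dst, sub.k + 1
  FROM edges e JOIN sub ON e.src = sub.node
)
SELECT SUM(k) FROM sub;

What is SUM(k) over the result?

Base: (n23, k=0).
Iteration 1: edges from {n23} -> (n25, k=1), (n37, k=1).
Iteration 2: no outgoing edges from {n25,n37}; recursion stops.
SUM(k) = 0 + 1 + 1 = 2.

2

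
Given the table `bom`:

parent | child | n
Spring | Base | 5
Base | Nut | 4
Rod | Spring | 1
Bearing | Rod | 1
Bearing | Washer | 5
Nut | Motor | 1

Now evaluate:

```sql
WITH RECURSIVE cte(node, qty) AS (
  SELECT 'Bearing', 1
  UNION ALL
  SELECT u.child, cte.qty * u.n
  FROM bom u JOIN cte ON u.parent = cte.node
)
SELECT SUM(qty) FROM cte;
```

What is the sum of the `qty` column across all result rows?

53

Base: (Bearing, qty=1).
Iteration 1: components of {Bearing} -> Rod = 1*1 = 1, Washer = 1*5 = 5.
Iteration 2: components of {Rod,Washer} -> Spring = 1*1 = 1.
Iteration 3: components of {Spring} -> Base = 1*5 = 5.
Iteration 4: components of {Base} -> Nut = 5*4 = 20.
Iteration 5: components of {Nut} -> Motor = 20*1 = 20.
Iteration 6: no further components; recursion stops.
SUM(qty) = 1 + 5 + 1 + 1 + 5 + 20 + 20 = 53.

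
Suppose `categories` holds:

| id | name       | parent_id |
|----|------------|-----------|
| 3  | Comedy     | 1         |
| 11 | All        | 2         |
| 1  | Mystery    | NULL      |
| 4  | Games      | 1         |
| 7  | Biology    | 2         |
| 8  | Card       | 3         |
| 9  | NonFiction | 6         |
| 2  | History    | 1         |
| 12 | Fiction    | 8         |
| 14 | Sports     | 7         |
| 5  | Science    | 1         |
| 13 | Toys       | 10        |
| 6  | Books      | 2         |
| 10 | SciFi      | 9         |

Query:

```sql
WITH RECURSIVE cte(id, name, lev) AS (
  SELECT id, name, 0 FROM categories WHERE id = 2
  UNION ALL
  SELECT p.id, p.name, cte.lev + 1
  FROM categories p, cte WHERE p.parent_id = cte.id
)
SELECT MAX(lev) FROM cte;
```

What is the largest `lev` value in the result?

Base: id=2 (History) at lev 0.
Iteration 1: rows with parent_id in {2} -> Books (id 6, lev 1), Biology (id 7, lev 1), All (id 11, lev 1).
Iteration 2: rows with parent_id in {6,7,11} -> NonFiction (id 9, lev 2), Sports (id 14, lev 2).
Iteration 3: rows with parent_id in {9,14} -> SciFi (id 10, lev 3).
Iteration 4: rows with parent_id in {10} -> Toys (id 13, lev 4).
Iteration 5: no rows with parent_id in {13}; recursion stops.
lev values: 0, 1, 1, 1, 2, 2, 3, 4; the maximum is 4.

4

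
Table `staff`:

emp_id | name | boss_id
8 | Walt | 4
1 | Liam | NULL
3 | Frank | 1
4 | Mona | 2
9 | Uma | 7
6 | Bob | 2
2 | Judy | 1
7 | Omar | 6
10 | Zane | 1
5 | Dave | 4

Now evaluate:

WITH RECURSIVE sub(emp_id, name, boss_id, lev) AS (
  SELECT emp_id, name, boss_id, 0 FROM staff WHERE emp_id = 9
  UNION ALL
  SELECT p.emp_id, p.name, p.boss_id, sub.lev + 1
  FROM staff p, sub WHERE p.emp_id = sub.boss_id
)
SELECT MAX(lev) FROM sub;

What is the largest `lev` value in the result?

4

Base: emp_id=9 (Uma), boss_id=7, lev 0.
Iteration 1: join on emp_id=7 -> Omar (id 7, boss_id=6, lev 1).
Iteration 2: join on emp_id=6 -> Bob (id 6, boss_id=2, lev 2).
Iteration 3: join on emp_id=2 -> Judy (id 2, boss_id=1, lev 3).
Iteration 4: join on emp_id=1 -> Liam (id 1, boss_id=NULL, lev 4).
Iteration 5: boss_id is NULL; no match; recursion stops.
lev values: 0, 1, 2, 3, 4; the maximum is 4.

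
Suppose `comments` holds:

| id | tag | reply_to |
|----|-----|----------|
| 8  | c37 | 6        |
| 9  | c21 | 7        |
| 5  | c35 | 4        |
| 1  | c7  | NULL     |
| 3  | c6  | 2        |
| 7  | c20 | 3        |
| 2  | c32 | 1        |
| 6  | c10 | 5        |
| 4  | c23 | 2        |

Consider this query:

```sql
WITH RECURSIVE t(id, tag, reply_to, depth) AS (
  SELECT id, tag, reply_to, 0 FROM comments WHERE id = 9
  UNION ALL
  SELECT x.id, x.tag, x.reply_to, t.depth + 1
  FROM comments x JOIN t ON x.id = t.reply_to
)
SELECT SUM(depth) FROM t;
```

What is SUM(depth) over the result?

10

Base: id=9 (c21), reply_to=7, depth 0.
Iteration 1: join on id=7 -> c20 (id 7, reply_to=3, depth 1).
Iteration 2: join on id=3 -> c6 (id 3, reply_to=2, depth 2).
Iteration 3: join on id=2 -> c32 (id 2, reply_to=1, depth 3).
Iteration 4: join on id=1 -> c7 (id 1, reply_to=NULL, depth 4).
Iteration 5: reply_to is NULL; no match; recursion stops.
SUM(depth) = 0 + 1 + 2 + 3 + 4 = 10.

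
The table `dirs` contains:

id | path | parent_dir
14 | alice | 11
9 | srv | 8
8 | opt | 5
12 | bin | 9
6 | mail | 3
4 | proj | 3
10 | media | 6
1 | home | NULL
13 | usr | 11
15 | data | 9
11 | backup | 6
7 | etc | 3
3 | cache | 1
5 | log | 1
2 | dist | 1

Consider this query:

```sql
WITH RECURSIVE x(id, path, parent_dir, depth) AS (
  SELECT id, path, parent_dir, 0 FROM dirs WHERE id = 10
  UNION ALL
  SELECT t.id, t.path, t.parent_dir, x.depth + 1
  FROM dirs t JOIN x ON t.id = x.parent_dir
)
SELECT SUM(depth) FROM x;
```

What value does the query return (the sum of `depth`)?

6

Base: id=10 (media), parent_dir=6, depth 0.
Iteration 1: join on id=6 -> mail (id 6, parent_dir=3, depth 1).
Iteration 2: join on id=3 -> cache (id 3, parent_dir=1, depth 2).
Iteration 3: join on id=1 -> home (id 1, parent_dir=NULL, depth 3).
Iteration 4: parent_dir is NULL; no match; recursion stops.
SUM(depth) = 0 + 1 + 2 + 3 = 6.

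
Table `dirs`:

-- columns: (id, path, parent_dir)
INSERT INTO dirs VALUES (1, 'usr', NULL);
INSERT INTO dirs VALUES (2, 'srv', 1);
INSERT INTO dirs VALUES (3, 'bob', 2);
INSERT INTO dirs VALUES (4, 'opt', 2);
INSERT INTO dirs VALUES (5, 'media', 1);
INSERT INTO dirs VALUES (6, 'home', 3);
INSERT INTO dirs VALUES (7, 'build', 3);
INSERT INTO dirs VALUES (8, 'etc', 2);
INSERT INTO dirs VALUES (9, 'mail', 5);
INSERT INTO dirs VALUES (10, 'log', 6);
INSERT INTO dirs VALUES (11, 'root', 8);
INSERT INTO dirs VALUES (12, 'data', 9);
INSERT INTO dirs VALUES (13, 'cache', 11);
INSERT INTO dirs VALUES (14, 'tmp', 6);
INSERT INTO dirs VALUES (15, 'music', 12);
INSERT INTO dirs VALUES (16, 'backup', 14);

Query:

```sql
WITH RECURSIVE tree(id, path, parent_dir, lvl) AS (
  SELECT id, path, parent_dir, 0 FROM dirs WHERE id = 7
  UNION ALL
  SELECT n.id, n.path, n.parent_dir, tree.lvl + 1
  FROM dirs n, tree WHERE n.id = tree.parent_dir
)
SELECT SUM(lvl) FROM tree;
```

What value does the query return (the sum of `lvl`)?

Base: id=7 (build), parent_dir=3, lvl 0.
Iteration 1: join on id=3 -> bob (id 3, parent_dir=2, lvl 1).
Iteration 2: join on id=2 -> srv (id 2, parent_dir=1, lvl 2).
Iteration 3: join on id=1 -> usr (id 1, parent_dir=NULL, lvl 3).
Iteration 4: parent_dir is NULL; no match; recursion stops.
SUM(lvl) = 0 + 1 + 2 + 3 = 6.

6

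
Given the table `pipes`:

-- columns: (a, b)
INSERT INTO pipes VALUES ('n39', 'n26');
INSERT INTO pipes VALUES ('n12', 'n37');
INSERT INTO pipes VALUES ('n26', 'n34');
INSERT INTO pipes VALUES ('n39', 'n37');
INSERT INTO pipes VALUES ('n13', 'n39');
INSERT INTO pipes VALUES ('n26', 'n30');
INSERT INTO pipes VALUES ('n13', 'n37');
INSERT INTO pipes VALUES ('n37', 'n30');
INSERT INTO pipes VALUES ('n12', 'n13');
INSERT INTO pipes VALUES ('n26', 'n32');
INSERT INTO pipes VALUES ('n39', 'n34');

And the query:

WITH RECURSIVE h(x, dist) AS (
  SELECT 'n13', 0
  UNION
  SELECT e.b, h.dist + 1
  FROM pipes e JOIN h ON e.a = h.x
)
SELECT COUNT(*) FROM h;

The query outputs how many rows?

10

Base: (n13, dist=0).
Iteration 1: edges from {n13} -> (n37, dist=1), (n39, dist=1).
Iteration 2: edges from {n37,n39} -> (n26, dist=2), (n30, dist=2), (n34, dist=2), (n37, dist=2).
Iteration 3: edges from {n26,n30,n34,n37} -> (n30, dist=3), (n32, dist=3), (n34, dist=3). [UNION drops 1 duplicate row(s)]
Iteration 4: no outgoing edges from {n30,n32,n34}; recursion stops.
Total rows emitted: 10.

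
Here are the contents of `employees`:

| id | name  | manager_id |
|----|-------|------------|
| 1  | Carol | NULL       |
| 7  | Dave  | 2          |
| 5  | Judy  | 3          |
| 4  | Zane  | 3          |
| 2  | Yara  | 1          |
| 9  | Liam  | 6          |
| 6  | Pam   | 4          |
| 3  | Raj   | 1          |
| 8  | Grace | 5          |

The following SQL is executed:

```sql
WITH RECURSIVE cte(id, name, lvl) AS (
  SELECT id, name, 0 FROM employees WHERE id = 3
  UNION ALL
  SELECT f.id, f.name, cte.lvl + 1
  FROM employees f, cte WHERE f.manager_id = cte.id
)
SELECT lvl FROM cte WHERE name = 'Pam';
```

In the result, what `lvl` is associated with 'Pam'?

Base: id=3 (Raj) at lvl 0.
Iteration 1: rows with manager_id in {3} -> Zane (id 4, lvl 1), Judy (id 5, lvl 1).
Iteration 2: rows with manager_id in {4,5} -> Pam (id 6, lvl 2), Grace (id 8, lvl 2).
Iteration 3: rows with manager_id in {6,8} -> Liam (id 9, lvl 3).
Iteration 4: no rows with manager_id in {9}; recursion stops.

2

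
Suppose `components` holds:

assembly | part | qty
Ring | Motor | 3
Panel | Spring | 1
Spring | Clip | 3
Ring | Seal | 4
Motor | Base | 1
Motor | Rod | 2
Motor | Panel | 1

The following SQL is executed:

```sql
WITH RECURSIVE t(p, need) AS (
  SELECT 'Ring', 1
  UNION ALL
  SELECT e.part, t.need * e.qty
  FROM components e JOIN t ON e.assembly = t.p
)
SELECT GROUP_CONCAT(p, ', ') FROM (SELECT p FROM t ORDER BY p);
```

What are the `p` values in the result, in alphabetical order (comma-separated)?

Base: (Ring, need=1).
Iteration 1: components of {Ring} -> Motor = 1*3 = 3, Seal = 1*4 = 4.
Iteration 2: components of {Motor,Seal} -> Base = 3*1 = 3, Panel = 3*1 = 3, Rod = 3*2 = 6.
Iteration 3: components of {Base,Panel,Rod} -> Spring = 3*1 = 3.
Iteration 4: components of {Spring} -> Clip = 3*3 = 9.
Iteration 5: no further components; recursion stops.

Base, Clip, Motor, Panel, Ring, Rod, Seal, Spring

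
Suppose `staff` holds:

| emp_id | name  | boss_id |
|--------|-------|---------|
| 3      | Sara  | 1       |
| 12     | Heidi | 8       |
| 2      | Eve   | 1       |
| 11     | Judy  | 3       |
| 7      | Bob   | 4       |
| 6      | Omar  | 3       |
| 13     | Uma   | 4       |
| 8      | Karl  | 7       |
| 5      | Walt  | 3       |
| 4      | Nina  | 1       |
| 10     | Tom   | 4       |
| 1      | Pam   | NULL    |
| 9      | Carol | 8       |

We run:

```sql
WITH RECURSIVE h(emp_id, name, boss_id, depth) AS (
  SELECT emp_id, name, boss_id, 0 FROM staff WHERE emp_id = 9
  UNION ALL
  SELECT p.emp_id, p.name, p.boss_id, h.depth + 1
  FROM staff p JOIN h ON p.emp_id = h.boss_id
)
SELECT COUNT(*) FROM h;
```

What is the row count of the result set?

Base: emp_id=9 (Carol), boss_id=8, depth 0.
Iteration 1: join on emp_id=8 -> Karl (id 8, boss_id=7, depth 1).
Iteration 2: join on emp_id=7 -> Bob (id 7, boss_id=4, depth 2).
Iteration 3: join on emp_id=4 -> Nina (id 4, boss_id=1, depth 3).
Iteration 4: join on emp_id=1 -> Pam (id 1, boss_id=NULL, depth 4).
Iteration 5: boss_id is NULL; no match; recursion stops.
Total rows emitted: 5.

5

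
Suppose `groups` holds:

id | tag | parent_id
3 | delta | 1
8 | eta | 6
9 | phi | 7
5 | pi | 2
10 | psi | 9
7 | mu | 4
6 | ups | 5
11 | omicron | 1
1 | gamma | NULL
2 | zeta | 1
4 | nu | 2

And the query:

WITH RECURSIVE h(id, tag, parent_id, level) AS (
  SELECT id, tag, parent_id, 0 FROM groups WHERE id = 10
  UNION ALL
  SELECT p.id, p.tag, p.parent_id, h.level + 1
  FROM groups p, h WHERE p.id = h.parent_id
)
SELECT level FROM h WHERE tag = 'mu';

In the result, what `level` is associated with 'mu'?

2

Base: id=10 (psi), parent_id=9, level 0.
Iteration 1: join on id=9 -> phi (id 9, parent_id=7, level 1).
Iteration 2: join on id=7 -> mu (id 7, parent_id=4, level 2).
Iteration 3: join on id=4 -> nu (id 4, parent_id=2, level 3).
Iteration 4: join on id=2 -> zeta (id 2, parent_id=1, level 4).
Iteration 5: join on id=1 -> gamma (id 1, parent_id=NULL, level 5).
Iteration 6: parent_id is NULL; no match; recursion stops.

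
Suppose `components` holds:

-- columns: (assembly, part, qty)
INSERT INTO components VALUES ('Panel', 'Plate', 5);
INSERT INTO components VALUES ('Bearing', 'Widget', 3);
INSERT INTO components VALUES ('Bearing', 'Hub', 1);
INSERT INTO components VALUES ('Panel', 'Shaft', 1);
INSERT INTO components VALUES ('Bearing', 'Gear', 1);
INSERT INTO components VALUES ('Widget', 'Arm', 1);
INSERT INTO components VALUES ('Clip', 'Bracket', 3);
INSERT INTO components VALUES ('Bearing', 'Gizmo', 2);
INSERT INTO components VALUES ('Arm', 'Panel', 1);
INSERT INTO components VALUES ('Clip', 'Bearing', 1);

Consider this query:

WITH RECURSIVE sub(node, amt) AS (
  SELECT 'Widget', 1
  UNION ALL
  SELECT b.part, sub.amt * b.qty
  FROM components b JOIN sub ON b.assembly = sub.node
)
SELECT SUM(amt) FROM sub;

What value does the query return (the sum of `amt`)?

9

Base: (Widget, amt=1).
Iteration 1: components of {Widget} -> Arm = 1*1 = 1.
Iteration 2: components of {Arm} -> Panel = 1*1 = 1.
Iteration 3: components of {Panel} -> Plate = 1*5 = 5, Shaft = 1*1 = 1.
Iteration 4: no further components; recursion stops.
SUM(amt) = 1 + 1 + 1 + 5 + 1 = 9.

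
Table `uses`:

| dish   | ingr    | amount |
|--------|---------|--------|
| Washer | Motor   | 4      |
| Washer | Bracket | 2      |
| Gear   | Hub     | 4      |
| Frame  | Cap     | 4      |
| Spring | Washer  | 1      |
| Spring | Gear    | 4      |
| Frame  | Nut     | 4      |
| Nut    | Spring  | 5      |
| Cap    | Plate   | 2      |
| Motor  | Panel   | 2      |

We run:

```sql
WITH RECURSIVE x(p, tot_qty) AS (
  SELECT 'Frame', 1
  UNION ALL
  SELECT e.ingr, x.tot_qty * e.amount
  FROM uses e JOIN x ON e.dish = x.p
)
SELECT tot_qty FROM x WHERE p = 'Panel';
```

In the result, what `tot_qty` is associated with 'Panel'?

Base: (Frame, tot_qty=1).
Iteration 1: components of {Frame} -> Cap = 1*4 = 4, Nut = 1*4 = 4.
Iteration 2: components of {Cap,Nut} -> Plate = 4*2 = 8, Spring = 4*5 = 20.
Iteration 3: components of {Plate,Spring} -> Gear = 20*4 = 80, Washer = 20*1 = 20.
Iteration 4: components of {Gear,Washer} -> Bracket = 20*2 = 40, Hub = 80*4 = 320, Motor = 20*4 = 80.
Iteration 5: components of {Bracket,Hub,Motor} -> Panel = 80*2 = 160.
Iteration 6: no further components; recursion stops.

160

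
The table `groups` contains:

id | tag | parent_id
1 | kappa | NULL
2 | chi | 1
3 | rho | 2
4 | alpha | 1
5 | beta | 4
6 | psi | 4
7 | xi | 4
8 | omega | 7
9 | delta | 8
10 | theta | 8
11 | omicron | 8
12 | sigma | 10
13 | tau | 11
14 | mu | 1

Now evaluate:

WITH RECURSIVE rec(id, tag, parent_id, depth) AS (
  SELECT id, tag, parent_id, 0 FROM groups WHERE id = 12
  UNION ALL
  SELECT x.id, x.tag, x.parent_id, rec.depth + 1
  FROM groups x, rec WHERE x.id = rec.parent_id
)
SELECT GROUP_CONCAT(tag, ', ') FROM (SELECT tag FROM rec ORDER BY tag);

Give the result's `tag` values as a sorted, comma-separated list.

alpha, kappa, omega, sigma, theta, xi

Base: id=12 (sigma), parent_id=10, depth 0.
Iteration 1: join on id=10 -> theta (id 10, parent_id=8, depth 1).
Iteration 2: join on id=8 -> omega (id 8, parent_id=7, depth 2).
Iteration 3: join on id=7 -> xi (id 7, parent_id=4, depth 3).
Iteration 4: join on id=4 -> alpha (id 4, parent_id=1, depth 4).
Iteration 5: join on id=1 -> kappa (id 1, parent_id=NULL, depth 5).
Iteration 6: parent_id is NULL; no match; recursion stops.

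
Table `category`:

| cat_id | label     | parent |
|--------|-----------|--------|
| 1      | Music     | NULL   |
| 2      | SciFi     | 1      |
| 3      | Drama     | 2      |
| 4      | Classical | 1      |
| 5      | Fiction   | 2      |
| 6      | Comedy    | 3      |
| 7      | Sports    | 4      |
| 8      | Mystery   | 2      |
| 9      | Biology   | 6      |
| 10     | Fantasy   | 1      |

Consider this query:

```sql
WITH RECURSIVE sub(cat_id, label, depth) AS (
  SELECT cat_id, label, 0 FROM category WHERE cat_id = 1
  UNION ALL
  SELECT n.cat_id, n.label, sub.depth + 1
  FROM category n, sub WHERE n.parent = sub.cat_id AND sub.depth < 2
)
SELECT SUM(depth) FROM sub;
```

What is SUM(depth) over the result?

Base: cat_id=1 (Music) at depth 0.
Iteration 1: rows with parent in {1} -> SciFi (id 2, depth 1), Classical (id 4, depth 1), Fantasy (id 10, depth 1).
Iteration 2: rows with parent in {2,4,10} -> Drama (id 3, depth 2), Fiction (id 5, depth 2), Sports (id 7, depth 2), Mystery (id 8, depth 2).
Iteration 3: depth < 2 fails for all current rows; recursion stops.
SUM(depth) = 0 + 1 + 1 + 1 + 2 + 2 + 2 + 2 = 11.

11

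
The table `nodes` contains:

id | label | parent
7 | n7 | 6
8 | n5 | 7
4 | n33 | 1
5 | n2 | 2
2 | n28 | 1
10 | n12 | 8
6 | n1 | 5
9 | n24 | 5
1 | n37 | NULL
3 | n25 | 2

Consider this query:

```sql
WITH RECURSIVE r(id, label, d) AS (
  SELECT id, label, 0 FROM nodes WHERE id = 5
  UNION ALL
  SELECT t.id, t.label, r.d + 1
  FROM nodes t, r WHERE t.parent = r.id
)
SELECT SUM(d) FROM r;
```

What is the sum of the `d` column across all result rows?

Base: id=5 (n2) at d 0.
Iteration 1: rows with parent in {5} -> n1 (id 6, d 1), n24 (id 9, d 1).
Iteration 2: rows with parent in {6,9} -> n7 (id 7, d 2).
Iteration 3: rows with parent in {7} -> n5 (id 8, d 3).
Iteration 4: rows with parent in {8} -> n12 (id 10, d 4).
Iteration 5: no rows with parent in {10}; recursion stops.
SUM(d) = 0 + 1 + 1 + 2 + 3 + 4 = 11.

11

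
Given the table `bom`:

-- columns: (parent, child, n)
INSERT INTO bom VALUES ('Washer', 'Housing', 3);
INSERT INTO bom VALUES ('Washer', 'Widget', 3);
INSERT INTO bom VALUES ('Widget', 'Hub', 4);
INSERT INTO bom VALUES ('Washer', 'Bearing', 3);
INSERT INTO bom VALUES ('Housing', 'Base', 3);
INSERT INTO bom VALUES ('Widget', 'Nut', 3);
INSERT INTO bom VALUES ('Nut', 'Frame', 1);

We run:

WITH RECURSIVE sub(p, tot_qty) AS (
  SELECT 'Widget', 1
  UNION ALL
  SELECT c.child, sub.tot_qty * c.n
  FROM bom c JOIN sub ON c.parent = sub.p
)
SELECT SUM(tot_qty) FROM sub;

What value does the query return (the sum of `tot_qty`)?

11

Base: (Widget, tot_qty=1).
Iteration 1: components of {Widget} -> Hub = 1*4 = 4, Nut = 1*3 = 3.
Iteration 2: components of {Hub,Nut} -> Frame = 3*1 = 3.
Iteration 3: no further components; recursion stops.
SUM(tot_qty) = 1 + 4 + 3 + 3 = 11.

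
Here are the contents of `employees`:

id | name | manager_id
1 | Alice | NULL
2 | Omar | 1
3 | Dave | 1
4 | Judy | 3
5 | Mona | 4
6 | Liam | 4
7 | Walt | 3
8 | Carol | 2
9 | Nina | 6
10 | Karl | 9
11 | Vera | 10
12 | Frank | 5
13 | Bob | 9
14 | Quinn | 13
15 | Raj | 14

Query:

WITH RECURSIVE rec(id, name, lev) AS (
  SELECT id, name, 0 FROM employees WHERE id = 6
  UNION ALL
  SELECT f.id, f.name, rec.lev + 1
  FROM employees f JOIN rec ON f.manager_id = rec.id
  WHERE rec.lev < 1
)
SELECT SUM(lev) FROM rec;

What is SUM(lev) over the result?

Base: id=6 (Liam) at lev 0.
Iteration 1: rows with manager_id in {6} -> Nina (id 9, lev 1).
Iteration 2: lev < 1 fails for all current rows; recursion stops.
SUM(lev) = 0 + 1 = 1.

1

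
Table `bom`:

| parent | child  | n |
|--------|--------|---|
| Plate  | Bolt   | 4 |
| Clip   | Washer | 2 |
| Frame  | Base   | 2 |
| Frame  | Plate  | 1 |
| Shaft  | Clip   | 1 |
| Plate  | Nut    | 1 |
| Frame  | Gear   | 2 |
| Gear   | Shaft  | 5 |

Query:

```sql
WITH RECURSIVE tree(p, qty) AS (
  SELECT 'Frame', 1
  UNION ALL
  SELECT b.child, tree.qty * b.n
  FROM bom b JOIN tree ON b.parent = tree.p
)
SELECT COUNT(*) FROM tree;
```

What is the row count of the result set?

Base: (Frame, qty=1).
Iteration 1: components of {Frame} -> Base = 1*2 = 2, Gear = 1*2 = 2, Plate = 1*1 = 1.
Iteration 2: components of {Base,Gear,Plate} -> Bolt = 1*4 = 4, Nut = 1*1 = 1, Shaft = 2*5 = 10.
Iteration 3: components of {Bolt,Nut,Shaft} -> Clip = 10*1 = 10.
Iteration 4: components of {Clip} -> Washer = 10*2 = 20.
Iteration 5: no further components; recursion stops.
Total rows emitted: 9.

9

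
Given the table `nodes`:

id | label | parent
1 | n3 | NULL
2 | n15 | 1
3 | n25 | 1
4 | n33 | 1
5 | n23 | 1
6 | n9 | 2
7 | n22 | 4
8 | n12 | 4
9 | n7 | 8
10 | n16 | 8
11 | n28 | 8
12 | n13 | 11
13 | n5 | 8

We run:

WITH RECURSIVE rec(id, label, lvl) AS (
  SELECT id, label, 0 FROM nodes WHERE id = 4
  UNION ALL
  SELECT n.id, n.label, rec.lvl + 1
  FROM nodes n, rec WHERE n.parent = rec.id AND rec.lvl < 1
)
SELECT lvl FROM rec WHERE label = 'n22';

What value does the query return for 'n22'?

1

Base: id=4 (n33) at lvl 0.
Iteration 1: rows with parent in {4} -> n22 (id 7, lvl 1), n12 (id 8, lvl 1).
Iteration 2: lvl < 1 fails for all current rows; recursion stops.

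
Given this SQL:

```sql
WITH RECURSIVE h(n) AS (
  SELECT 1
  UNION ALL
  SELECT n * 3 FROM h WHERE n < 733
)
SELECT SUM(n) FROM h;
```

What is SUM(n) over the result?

3280

Base: n=1.
Iteration 1: 1 < 733 holds -> n = 1 * 3 = 3.
Iteration 2: 3 < 733 holds -> n = 3 * 3 = 9.
Iteration 3: 9 < 733 holds -> n = 9 * 3 = 27.
Iteration 4: 27 < 733 holds -> n = 27 * 3 = 81.
Iteration 5: 81 < 733 holds -> n = 81 * 3 = 243.
Iteration 6: 243 < 733 holds -> n = 243 * 3 = 729.
Iteration 7: 729 < 733 holds -> n = 729 * 3 = 2187.
Iteration 8: 2187 < 733 fails; recursion stops.
SUM(n) = 1 + 3 + 9 + 27 + 81 + 243 + 729 + 2187 = 3280.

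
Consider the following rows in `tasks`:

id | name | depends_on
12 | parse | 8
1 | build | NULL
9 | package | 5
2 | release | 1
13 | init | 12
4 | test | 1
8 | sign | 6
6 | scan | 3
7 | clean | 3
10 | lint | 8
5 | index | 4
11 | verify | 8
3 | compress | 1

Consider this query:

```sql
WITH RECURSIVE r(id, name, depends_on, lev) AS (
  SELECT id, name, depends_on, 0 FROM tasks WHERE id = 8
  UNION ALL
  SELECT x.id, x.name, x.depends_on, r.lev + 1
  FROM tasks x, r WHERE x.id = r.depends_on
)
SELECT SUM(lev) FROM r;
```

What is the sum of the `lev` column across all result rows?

6

Base: id=8 (sign), depends_on=6, lev 0.
Iteration 1: join on id=6 -> scan (id 6, depends_on=3, lev 1).
Iteration 2: join on id=3 -> compress (id 3, depends_on=1, lev 2).
Iteration 3: join on id=1 -> build (id 1, depends_on=NULL, lev 3).
Iteration 4: depends_on is NULL; no match; recursion stops.
SUM(lev) = 0 + 1 + 2 + 3 = 6.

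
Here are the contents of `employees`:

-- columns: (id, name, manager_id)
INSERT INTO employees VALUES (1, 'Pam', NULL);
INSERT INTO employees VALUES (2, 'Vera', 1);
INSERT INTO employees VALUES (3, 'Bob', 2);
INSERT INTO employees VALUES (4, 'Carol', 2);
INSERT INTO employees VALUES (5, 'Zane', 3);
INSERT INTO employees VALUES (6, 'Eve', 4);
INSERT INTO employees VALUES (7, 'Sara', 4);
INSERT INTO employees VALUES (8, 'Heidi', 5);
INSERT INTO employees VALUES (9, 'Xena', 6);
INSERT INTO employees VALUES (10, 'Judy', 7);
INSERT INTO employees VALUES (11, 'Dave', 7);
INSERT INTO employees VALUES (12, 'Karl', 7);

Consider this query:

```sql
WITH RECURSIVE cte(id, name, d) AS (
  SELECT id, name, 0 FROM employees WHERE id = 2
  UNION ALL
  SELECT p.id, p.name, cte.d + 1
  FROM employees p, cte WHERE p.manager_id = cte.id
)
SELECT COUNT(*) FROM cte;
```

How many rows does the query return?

Base: id=2 (Vera) at d 0.
Iteration 1: rows with manager_id in {2} -> Bob (id 3, d 1), Carol (id 4, d 1).
Iteration 2: rows with manager_id in {3,4} -> Zane (id 5, d 2), Eve (id 6, d 2), Sara (id 7, d 2).
Iteration 3: rows with manager_id in {5,6,7} -> Heidi (id 8, d 3), Xena (id 9, d 3), Judy (id 10, d 3), Dave (id 11, d 3), Karl (id 12, d 3).
Iteration 4: no rows with manager_id in {8,9,10,11,12}; recursion stops.
Total rows emitted: 11.

11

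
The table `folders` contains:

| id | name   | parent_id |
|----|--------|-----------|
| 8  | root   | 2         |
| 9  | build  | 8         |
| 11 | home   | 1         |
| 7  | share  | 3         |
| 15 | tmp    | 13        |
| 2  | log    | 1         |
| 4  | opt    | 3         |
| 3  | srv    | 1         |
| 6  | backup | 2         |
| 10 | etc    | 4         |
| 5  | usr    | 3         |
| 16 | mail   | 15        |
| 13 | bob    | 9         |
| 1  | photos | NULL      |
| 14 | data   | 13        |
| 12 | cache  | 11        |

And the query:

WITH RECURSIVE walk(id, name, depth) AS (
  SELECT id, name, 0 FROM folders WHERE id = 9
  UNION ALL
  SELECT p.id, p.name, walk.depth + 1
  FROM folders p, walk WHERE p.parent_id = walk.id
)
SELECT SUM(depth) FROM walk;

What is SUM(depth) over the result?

Base: id=9 (build) at depth 0.
Iteration 1: rows with parent_id in {9} -> bob (id 13, depth 1).
Iteration 2: rows with parent_id in {13} -> data (id 14, depth 2), tmp (id 15, depth 2).
Iteration 3: rows with parent_id in {14,15} -> mail (id 16, depth 3).
Iteration 4: no rows with parent_id in {16}; recursion stops.
SUM(depth) = 0 + 1 + 2 + 2 + 3 = 8.

8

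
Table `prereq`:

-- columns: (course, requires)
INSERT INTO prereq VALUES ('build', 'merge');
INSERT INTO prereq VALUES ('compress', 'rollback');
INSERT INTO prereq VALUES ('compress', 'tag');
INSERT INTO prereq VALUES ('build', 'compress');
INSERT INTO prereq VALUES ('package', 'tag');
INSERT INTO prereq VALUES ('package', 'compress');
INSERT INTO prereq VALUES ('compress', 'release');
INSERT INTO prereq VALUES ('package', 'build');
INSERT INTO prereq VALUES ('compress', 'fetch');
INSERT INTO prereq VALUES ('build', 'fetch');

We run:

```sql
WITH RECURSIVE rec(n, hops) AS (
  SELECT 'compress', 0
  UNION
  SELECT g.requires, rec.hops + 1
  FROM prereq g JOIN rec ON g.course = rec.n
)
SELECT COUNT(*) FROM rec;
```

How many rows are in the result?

5

Base: (compress, hops=0).
Iteration 1: edges from {compress} -> (fetch, hops=1), (release, hops=1), (rollback, hops=1), (tag, hops=1).
Iteration 2: no outgoing edges from {fetch,release,rollback,tag}; recursion stops.
Total rows emitted: 5.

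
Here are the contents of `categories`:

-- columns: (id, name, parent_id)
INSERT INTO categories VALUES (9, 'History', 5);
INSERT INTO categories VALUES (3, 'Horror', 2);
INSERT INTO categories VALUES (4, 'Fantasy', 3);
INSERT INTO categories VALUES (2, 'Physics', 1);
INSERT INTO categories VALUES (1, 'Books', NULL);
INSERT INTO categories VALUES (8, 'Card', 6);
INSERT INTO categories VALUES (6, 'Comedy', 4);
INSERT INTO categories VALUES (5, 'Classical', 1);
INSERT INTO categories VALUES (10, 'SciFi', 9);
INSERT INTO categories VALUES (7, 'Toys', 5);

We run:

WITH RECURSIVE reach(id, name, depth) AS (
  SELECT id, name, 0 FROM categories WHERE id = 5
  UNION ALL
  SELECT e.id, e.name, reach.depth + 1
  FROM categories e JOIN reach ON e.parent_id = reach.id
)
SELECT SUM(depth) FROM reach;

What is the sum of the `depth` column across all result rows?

Base: id=5 (Classical) at depth 0.
Iteration 1: rows with parent_id in {5} -> Toys (id 7, depth 1), History (id 9, depth 1).
Iteration 2: rows with parent_id in {7,9} -> SciFi (id 10, depth 2).
Iteration 3: no rows with parent_id in {10}; recursion stops.
SUM(depth) = 0 + 1 + 1 + 2 = 4.

4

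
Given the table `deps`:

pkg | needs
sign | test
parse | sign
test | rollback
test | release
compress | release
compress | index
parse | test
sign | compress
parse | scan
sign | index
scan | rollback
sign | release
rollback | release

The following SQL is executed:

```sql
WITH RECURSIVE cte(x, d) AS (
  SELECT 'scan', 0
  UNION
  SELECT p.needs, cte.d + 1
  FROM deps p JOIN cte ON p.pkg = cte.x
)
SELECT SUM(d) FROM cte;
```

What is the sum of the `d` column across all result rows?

Base: (scan, d=0).
Iteration 1: edges from {scan} -> (rollback, d=1).
Iteration 2: edges from {rollback} -> (release, d=2).
Iteration 3: no outgoing edges from {release}; recursion stops.
SUM(d) = 0 + 1 + 2 = 3.

3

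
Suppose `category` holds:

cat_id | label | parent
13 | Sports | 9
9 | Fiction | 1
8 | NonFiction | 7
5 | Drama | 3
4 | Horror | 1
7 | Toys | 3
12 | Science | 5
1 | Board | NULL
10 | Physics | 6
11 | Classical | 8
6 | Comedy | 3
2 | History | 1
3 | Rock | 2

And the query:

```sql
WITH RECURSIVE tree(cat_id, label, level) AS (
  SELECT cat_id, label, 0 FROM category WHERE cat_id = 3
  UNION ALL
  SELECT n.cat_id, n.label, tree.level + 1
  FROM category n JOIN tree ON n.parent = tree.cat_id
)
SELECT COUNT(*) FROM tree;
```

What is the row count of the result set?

8

Base: cat_id=3 (Rock) at level 0.
Iteration 1: rows with parent in {3} -> Drama (id 5, level 1), Comedy (id 6, level 1), Toys (id 7, level 1).
Iteration 2: rows with parent in {5,6,7} -> NonFiction (id 8, level 2), Physics (id 10, level 2), Science (id 12, level 2).
Iteration 3: rows with parent in {8,10,12} -> Classical (id 11, level 3).
Iteration 4: no rows with parent in {11}; recursion stops.
Total rows emitted: 8.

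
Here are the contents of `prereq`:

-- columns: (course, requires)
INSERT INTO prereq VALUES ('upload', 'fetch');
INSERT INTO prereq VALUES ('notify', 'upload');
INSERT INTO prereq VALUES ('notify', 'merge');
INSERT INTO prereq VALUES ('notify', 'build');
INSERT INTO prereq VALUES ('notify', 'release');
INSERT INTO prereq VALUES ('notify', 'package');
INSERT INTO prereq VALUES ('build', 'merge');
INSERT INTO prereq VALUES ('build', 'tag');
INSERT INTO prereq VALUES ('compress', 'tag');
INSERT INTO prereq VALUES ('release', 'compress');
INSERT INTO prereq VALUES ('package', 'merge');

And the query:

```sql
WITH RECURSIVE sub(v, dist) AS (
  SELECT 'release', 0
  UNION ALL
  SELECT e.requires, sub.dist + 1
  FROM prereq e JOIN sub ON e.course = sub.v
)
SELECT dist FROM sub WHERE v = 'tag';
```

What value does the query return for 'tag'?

Base: (release, dist=0).
Iteration 1: edges from {release} -> (compress, dist=1).
Iteration 2: edges from {compress} -> (tag, dist=2).
Iteration 3: no outgoing edges from {tag}; recursion stops.

2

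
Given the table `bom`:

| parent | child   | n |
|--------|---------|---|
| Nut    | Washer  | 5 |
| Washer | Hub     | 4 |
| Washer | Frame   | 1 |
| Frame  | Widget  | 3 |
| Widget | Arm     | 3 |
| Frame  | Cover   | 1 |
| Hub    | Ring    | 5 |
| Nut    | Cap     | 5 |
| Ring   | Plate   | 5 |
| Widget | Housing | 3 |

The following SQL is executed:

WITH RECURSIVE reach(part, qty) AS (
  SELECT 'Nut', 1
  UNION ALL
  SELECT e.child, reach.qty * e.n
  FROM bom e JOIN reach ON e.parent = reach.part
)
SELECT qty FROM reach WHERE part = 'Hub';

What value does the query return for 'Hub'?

20

Base: (Nut, qty=1).
Iteration 1: components of {Nut} -> Cap = 1*5 = 5, Washer = 1*5 = 5.
Iteration 2: components of {Cap,Washer} -> Frame = 5*1 = 5, Hub = 5*4 = 20.
Iteration 3: components of {Frame,Hub} -> Cover = 5*1 = 5, Ring = 20*5 = 100, Widget = 5*3 = 15.
Iteration 4: components of {Cover,Ring,Widget} -> Arm = 15*3 = 45, Housing = 15*3 = 45, Plate = 100*5 = 500.
Iteration 5: no further components; recursion stops.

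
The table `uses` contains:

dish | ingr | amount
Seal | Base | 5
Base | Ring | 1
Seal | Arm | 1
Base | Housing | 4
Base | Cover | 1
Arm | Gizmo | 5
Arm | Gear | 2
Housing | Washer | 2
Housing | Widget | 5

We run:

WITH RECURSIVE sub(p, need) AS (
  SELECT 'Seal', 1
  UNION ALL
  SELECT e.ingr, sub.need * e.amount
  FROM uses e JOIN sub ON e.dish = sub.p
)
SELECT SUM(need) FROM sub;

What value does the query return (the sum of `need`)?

Base: (Seal, need=1).
Iteration 1: components of {Seal} -> Arm = 1*1 = 1, Base = 1*5 = 5.
Iteration 2: components of {Arm,Base} -> Cover = 5*1 = 5, Gear = 1*2 = 2, Gizmo = 1*5 = 5, Housing = 5*4 = 20, Ring = 5*1 = 5.
Iteration 3: components of {Cover,Gear,Gizmo,Housing,Ring} -> Washer = 20*2 = 40, Widget = 20*5 = 100.
Iteration 4: no further components; recursion stops.
SUM(need) = 1 + 5 + 1 + 5 + 20 + 5 + 5 + 2 + 40 + 100 = 184.

184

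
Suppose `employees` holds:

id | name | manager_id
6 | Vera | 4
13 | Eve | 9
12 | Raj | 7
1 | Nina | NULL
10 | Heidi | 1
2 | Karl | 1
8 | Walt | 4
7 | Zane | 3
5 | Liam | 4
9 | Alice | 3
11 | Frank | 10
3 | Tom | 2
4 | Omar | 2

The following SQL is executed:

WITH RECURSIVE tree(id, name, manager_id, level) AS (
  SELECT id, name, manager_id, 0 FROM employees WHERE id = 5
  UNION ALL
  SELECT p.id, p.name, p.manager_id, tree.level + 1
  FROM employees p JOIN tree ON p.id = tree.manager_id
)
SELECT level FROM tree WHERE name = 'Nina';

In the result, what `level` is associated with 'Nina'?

3

Base: id=5 (Liam), manager_id=4, level 0.
Iteration 1: join on id=4 -> Omar (id 4, manager_id=2, level 1).
Iteration 2: join on id=2 -> Karl (id 2, manager_id=1, level 2).
Iteration 3: join on id=1 -> Nina (id 1, manager_id=NULL, level 3).
Iteration 4: manager_id is NULL; no match; recursion stops.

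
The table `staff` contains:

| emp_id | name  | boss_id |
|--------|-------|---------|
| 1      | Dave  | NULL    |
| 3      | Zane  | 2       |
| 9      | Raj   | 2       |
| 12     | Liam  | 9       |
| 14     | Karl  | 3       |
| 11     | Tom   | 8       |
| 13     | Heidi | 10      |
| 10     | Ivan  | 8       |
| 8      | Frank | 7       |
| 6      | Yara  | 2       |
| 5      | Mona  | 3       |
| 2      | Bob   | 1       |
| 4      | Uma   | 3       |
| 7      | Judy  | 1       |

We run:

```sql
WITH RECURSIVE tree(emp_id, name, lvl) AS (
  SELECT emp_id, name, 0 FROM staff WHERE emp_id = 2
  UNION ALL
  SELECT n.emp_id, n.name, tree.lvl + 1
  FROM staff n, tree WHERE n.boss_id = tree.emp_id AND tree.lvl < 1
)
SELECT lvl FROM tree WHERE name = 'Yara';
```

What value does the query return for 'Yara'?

Base: emp_id=2 (Bob) at lvl 0.
Iteration 1: rows with boss_id in {2} -> Zane (id 3, lvl 1), Yara (id 6, lvl 1), Raj (id 9, lvl 1).
Iteration 2: lvl < 1 fails for all current rows; recursion stops.

1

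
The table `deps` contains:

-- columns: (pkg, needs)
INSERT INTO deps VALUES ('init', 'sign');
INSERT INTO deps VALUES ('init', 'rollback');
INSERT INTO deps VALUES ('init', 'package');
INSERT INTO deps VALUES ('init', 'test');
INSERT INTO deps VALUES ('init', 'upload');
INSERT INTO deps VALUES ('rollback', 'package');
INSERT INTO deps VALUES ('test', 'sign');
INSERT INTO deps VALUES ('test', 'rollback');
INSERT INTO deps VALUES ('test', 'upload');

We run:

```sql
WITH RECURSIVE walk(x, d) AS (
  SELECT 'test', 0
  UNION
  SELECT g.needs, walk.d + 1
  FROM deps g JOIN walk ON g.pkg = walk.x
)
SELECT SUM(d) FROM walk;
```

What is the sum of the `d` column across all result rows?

5

Base: (test, d=0).
Iteration 1: edges from {test} -> (rollback, d=1), (sign, d=1), (upload, d=1).
Iteration 2: edges from {rollback,sign,upload} -> (package, d=2).
Iteration 3: no outgoing edges from {package}; recursion stops.
SUM(d) = 0 + 1 + 1 + 1 + 2 = 5.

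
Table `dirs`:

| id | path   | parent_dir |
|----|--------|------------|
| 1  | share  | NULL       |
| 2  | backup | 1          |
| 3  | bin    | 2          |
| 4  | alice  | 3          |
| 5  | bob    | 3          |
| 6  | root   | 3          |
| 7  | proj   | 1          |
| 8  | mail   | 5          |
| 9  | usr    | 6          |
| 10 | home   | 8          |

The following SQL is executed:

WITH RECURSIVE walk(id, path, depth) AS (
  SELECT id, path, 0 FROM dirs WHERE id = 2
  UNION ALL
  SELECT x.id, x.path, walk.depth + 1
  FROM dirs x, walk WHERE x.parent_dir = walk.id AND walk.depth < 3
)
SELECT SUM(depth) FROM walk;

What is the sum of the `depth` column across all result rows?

Base: id=2 (backup) at depth 0.
Iteration 1: rows with parent_dir in {2} -> bin (id 3, depth 1).
Iteration 2: rows with parent_dir in {3} -> alice (id 4, depth 2), bob (id 5, depth 2), root (id 6, depth 2).
Iteration 3: rows with parent_dir in {4,5,6} -> mail (id 8, depth 3), usr (id 9, depth 3).
Iteration 4: depth < 3 fails for all current rows; recursion stops.
SUM(depth) = 0 + 1 + 2 + 2 + 2 + 3 + 3 = 13.

13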